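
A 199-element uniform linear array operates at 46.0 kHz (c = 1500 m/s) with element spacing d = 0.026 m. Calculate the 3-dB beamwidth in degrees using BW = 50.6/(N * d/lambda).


Step 1: lambda = 1500/46000 = 0.03261 m
Step 2: d/lambda = 0.026/0.03261 = 0.7973
Step 3: BW = 50.6/(N * d/lambda) = 50.6/(199 * 0.7973) = 0.32

0.32 deg


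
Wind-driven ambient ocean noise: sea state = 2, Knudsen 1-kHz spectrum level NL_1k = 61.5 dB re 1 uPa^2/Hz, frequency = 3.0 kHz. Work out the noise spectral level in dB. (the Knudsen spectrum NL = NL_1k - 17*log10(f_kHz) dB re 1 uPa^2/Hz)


NL = NL_1k - 17*log10(f_kHz) = 61.5 - 17*log10(3.0) = 61.5 - (8.11) = 53.39

53.39 dB


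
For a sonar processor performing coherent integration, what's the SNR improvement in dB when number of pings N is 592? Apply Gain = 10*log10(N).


27.72 dB


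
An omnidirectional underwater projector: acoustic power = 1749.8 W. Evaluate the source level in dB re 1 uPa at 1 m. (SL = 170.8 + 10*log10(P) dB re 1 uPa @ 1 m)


SL = 170.8 + 10*log10(1749.8) = 170.8 + 32.43 = 203.23

203.23 dB


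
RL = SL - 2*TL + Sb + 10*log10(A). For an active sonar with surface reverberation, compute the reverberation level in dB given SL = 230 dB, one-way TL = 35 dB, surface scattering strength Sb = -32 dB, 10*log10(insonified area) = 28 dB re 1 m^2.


RL = SL - 2*TL + Sb + 10*log10(A) = 230 - 2*35 + (-32) + 28 = 156

156 dB


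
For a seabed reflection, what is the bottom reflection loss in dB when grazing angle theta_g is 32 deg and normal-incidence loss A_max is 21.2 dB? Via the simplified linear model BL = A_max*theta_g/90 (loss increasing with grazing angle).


7.54 dB


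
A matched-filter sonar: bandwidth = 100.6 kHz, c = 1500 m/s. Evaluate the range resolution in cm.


0.75 cm


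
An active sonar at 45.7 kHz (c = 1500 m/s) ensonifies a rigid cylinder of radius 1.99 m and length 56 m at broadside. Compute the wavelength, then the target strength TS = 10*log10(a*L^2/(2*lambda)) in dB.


Step 1: lambda = c/f = 1500/45700 = 0.03282 m
Step 2: TS = 10*log10(a*L^2/(2*lambda)) = 10*log10(1.99*56^2/(2*0.03282)) = 49.78

49.78 dB


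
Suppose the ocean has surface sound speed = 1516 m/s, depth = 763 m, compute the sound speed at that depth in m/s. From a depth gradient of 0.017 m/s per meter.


c = 1516 + 0.017 * 763 = 1528.971

1528.971 m/s


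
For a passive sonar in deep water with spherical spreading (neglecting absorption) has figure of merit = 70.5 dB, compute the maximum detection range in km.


At max range FOM = TL, so 20*log10(R) = 70.5
R = 10^(70.5/20) = 3349.65 m = 3.35 km

3.35 km


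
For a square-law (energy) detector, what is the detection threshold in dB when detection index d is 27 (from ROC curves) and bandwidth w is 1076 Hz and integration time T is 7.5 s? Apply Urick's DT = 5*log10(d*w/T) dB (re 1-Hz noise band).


17.94 dB


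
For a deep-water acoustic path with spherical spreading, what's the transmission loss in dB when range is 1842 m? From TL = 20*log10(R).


TL = 20*log10(1842) = 65.31

65.31 dB


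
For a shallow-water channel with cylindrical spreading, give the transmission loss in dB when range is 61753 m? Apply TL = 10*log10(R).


TL = 10*log10(61753) = 47.91

47.91 dB


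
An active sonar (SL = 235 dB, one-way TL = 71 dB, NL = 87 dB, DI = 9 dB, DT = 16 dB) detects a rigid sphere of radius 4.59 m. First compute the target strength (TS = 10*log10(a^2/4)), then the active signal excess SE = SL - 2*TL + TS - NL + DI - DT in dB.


Step 1: TS = 10*log10(4.59^2/4) = 7.22 dB
Step 2: SE = SL - 2*TL + TS - NL + DI - DT = 235 - 2*71 + (7.22) - 87 + 9 - 16 = 6.22

6.22 dB


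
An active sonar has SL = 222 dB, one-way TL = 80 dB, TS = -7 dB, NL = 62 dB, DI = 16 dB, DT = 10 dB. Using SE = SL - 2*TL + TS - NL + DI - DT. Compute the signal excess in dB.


SE = SL - 2*TL + TS - NL + DI - DT = 222 - 2*80 + (-7) - 62 + 16 - 10 = -1

-1 dB


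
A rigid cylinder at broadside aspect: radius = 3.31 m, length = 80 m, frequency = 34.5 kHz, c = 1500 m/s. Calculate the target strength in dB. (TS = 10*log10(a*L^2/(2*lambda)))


lambda = 1500/34500 = 0.04348 m
TS = 10*log10(3.31*80^2/(2*0.04348)) = 53.87

53.87 dB


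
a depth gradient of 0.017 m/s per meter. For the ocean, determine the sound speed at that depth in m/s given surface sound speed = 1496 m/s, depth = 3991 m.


1563.847 m/s


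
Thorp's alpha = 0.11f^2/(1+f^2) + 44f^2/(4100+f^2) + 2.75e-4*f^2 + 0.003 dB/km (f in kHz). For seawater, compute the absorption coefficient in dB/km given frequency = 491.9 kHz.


109.92 dB/km


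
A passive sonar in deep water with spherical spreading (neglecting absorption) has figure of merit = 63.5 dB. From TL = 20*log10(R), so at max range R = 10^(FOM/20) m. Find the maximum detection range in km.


1.5 km


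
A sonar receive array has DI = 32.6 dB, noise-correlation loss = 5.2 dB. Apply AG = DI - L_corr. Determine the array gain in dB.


AG = DI - L_corr = 32.6 - 5.2 = 27.4

27.4 dB


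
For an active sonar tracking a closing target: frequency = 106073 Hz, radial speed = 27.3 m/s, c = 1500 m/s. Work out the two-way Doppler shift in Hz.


fd = 2*f*v/c = 2 * 106073 * 27.3 / 1500 = 3861.06

3861.06 Hz


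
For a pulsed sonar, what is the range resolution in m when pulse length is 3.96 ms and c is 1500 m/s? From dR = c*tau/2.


2.97 m


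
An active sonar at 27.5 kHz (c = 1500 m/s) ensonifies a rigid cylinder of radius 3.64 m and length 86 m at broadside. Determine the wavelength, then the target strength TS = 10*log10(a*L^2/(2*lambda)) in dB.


Step 1: lambda = c/f = 1500/27500 = 0.05455 m
Step 2: TS = 10*log10(a*L^2/(2*lambda)) = 10*log10(3.64*86^2/(2*0.05455)) = 53.92

53.92 dB


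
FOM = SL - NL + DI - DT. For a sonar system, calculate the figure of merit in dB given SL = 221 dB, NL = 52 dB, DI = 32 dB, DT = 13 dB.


188 dB


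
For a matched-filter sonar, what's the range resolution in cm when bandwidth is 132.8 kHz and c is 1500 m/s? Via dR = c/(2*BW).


0.56 cm


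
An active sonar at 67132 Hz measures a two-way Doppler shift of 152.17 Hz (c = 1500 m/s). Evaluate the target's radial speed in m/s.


1.7 m/s


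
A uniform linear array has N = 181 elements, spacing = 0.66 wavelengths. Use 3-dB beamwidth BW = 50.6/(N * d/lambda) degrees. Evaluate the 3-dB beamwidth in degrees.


BW = 50.6 / (181 * 0.66) = 50.6 / 119.46 = 0.42

0.42 deg


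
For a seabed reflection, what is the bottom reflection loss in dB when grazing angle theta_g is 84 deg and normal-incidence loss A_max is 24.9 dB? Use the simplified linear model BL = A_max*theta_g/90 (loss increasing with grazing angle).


BL = A_max * theta_g / 90 = 24.9 * 84 / 90 = 23.24

23.24 dB


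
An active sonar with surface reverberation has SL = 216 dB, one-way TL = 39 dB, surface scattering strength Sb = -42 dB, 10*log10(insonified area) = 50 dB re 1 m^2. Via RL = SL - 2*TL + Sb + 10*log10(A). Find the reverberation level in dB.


146 dB


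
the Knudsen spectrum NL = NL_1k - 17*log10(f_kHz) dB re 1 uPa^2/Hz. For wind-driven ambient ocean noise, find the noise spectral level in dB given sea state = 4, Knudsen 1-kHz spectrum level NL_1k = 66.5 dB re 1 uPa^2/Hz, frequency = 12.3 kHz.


NL = NL_1k - 17*log10(f_kHz) = 66.5 - 17*log10(12.3) = 66.5 - (18.53) = 47.97

47.97 dB


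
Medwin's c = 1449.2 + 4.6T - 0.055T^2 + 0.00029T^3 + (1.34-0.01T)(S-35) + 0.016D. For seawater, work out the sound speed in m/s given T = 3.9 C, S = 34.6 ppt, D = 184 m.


c = 1449.2 + 4.6*3.9 - 0.055*3.9^2 + 0.00029*3.9^3 + (1.34 - 0.01*3.9)*(34.6 - 35) + 0.016*184 = 1468.74

1468.74 m/s


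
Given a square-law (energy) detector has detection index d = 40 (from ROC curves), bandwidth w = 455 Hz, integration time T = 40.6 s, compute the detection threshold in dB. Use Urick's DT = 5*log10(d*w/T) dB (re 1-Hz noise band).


13.26 dB


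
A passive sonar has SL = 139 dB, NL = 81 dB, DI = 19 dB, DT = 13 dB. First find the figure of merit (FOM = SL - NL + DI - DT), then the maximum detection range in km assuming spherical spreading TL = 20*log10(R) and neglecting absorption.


Step 1: FOM = SL - NL + DI - DT = 139 - 81 + 19 - 13 = 64 dB
Step 2: at max range FOM = TL = 20*log10(R), so R = 10^(64/20) = 1584.89 m = 1.58 km

1.58 km


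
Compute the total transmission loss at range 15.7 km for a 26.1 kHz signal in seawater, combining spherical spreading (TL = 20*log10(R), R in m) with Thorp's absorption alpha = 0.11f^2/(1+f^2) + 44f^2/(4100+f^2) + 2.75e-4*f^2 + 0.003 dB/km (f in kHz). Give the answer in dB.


Step 1 (Thorp): alpha = 0.11*681.21/(1+681.21) + 44*681.21/(4100+681.21) + 2.75e-4*681.21 + 0.003 = 6.5691 dB/km
Step 2: TL_spread = 20*log10(15700) = 83.92 dB
Step 3: TL_abs = alpha*R = 6.5691 * 15.7 = 103.13 dB
Step 4: TL_total = 83.92 + 103.13 = 187.05

187.05 dB


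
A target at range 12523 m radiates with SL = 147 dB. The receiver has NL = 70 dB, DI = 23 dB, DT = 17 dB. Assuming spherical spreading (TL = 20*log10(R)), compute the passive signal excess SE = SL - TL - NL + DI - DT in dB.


Step 1: TL = 20*log10(12523) = 81.95 dB
Step 2: SE = 147 - 81.95 - 70 + 23 - 17 = 1.05

1.05 dB


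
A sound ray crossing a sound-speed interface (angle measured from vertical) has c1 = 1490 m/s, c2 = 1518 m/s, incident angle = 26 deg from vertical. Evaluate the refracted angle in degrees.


sin(theta2) = (c2/c1)*sin(theta1) = (1518/1490)*sin(26 deg) = 0.44661
theta2 = arcsin(0.44661) = 26.53

26.53 deg


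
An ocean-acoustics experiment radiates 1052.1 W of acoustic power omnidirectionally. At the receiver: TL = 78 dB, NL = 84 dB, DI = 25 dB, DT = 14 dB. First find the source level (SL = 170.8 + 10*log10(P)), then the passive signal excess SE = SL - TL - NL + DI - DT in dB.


Step 1: SL = 170.8 + 10*log10(1052.1) = 201.02 dB
Step 2: SE = SL - TL - NL + DI - DT = 201.02 - 78 - 84 + 25 - 14 = 50.02

50.02 dB


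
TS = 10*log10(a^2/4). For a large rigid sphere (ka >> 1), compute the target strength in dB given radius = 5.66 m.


TS = 10*log10(5.66^2 / 4) = 10*log10(8.0089) = 9.04

9.04 dB


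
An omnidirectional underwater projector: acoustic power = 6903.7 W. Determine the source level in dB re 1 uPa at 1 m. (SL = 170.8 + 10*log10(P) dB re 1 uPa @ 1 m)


209.19 dB


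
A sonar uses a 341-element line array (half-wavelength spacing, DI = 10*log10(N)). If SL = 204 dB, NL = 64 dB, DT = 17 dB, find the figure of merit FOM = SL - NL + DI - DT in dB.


Step 1: DI = 10*log10(341) = 25.33 dB
Step 2: FOM = SL - NL + DI - DT = 204 - 64 + 25.33 - 17 = 148.33

148.33 dB


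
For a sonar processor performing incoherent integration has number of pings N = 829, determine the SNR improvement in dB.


14.59 dB


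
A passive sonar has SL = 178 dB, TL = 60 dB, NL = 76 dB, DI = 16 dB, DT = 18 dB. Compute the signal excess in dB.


SE = SL - TL - NL + DI - DT = 178 - 60 - 76 + 16 - 18 = 40

40 dB


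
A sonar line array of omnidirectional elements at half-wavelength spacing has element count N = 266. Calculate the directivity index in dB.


24.25 dB


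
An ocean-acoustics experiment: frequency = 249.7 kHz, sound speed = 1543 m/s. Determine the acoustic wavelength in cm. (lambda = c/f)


0.62 cm


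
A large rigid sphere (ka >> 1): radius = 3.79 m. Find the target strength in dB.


TS = 10*log10(3.79^2 / 4) = 10*log10(3.591025) = 5.55

5.55 dB


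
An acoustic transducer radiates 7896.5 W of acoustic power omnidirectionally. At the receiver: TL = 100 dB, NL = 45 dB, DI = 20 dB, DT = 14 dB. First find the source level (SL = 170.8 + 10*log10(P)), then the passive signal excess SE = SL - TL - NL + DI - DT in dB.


Step 1: SL = 170.8 + 10*log10(7896.5) = 209.77 dB
Step 2: SE = SL - TL - NL + DI - DT = 209.77 - 100 - 45 + 20 - 14 = 70.77

70.77 dB


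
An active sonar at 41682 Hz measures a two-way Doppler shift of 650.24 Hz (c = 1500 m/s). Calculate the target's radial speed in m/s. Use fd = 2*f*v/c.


11.7 m/s


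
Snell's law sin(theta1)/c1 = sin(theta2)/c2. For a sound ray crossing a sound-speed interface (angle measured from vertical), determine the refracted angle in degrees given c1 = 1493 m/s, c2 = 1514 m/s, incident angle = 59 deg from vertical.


sin(theta2) = (c2/c1)*sin(theta1) = (1514/1493)*sin(59 deg) = 0.86922
theta2 = arcsin(0.86922) = 60.37

60.37 deg


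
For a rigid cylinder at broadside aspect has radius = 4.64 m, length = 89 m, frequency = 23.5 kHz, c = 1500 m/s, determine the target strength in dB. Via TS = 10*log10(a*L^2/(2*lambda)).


lambda = 1500/23500 = 0.06383 m
TS = 10*log10(4.64*89^2/(2*0.06383)) = 54.59

54.59 dB


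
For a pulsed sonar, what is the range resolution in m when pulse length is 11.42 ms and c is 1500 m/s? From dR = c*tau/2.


dR = c*tau/2 = 1500 * 11.42e-3 / 2 = 8.565

8.565 m


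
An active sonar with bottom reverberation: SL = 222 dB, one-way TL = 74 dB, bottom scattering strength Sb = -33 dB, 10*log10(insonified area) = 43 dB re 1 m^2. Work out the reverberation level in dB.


84 dB


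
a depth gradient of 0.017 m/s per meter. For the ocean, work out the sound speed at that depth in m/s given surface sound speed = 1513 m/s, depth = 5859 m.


c = 1513 + 0.017 * 5859 = 1612.603

1612.603 m/s


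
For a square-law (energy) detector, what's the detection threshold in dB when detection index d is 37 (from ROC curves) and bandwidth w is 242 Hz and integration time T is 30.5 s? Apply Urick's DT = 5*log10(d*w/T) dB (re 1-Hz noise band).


DT = 5*log10(d*w/T) = 5*log10(37 * 242 / 30.5) = 5*log10(293.57) = 12.34

12.34 dB


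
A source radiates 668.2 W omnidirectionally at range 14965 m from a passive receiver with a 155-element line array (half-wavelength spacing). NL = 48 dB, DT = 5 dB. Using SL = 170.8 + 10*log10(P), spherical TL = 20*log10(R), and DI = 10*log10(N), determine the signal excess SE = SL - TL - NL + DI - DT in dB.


Step 1: SL = 170.8 + 10*log10(668.2) = 199.05 dB
Step 2: TL = 20*log10(14965) = 83.5 dB
Step 3: DI = 10*log10(155) = 21.9 dB
Step 4: SE = SL - TL - NL + DI - DT = 199.05 - 83.5 - 48 + 21.9 - 5 = 84.45

84.45 dB


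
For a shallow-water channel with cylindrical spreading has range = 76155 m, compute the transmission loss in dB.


TL = 10*log10(76155) = 48.82

48.82 dB


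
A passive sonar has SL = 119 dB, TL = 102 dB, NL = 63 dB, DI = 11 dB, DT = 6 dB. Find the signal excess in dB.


SE = SL - TL - NL + DI - DT = 119 - 102 - 63 + 11 - 6 = -41

-41 dB


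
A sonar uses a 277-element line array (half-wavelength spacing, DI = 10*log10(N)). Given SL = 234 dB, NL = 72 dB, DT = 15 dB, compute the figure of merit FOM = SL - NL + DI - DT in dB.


Step 1: DI = 10*log10(277) = 24.42 dB
Step 2: FOM = SL - NL + DI - DT = 234 - 72 + 24.42 - 15 = 171.42

171.42 dB


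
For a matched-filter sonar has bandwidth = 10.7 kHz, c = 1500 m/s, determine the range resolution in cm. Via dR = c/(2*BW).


dR = c/(2*BW) = 1500 / (2 * 10.7e3) = 0.0701 m = 7.01 cm

7.01 cm


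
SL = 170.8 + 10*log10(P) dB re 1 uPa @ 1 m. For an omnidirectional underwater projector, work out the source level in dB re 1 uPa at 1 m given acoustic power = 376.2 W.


196.55 dB


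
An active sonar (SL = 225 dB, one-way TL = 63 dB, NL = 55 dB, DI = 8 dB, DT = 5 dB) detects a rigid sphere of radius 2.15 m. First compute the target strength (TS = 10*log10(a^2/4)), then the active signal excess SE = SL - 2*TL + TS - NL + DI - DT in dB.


Step 1: TS = 10*log10(2.15^2/4) = 0.63 dB
Step 2: SE = SL - 2*TL + TS - NL + DI - DT = 225 - 2*63 + (0.63) - 55 + 8 - 5 = 47.63

47.63 dB


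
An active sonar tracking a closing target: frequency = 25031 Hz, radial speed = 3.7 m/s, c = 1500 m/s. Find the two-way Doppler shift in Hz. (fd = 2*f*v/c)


123.49 Hz


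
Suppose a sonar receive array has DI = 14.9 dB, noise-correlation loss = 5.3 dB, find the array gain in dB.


AG = DI - L_corr = 14.9 - 5.3 = 9.6

9.6 dB


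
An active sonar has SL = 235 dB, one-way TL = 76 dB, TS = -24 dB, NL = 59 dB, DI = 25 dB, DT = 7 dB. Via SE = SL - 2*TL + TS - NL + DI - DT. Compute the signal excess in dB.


SE = SL - 2*TL + TS - NL + DI - DT = 235 - 2*76 + (-24) - 59 + 25 - 7 = 18

18 dB


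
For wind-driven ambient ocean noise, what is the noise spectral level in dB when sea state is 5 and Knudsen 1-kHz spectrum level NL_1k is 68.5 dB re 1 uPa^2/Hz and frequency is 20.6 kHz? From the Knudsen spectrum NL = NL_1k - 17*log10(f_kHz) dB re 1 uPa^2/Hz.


NL = NL_1k - 17*log10(f_kHz) = 68.5 - 17*log10(20.6) = 68.5 - (22.34) = 46.16

46.16 dB


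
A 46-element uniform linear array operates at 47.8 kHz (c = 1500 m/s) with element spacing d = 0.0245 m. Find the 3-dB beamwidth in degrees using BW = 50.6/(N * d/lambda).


Step 1: lambda = 1500/47800 = 0.03138 m
Step 2: d/lambda = 0.0245/0.03138 = 0.7808
Step 3: BW = 50.6/(N * d/lambda) = 50.6/(46 * 0.7808) = 1.41

1.41 deg


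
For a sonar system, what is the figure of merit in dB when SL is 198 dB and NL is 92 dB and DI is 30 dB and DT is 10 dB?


FOM = SL - NL + DI - DT = 198 - 92 + 30 - 10 = 126

126 dB


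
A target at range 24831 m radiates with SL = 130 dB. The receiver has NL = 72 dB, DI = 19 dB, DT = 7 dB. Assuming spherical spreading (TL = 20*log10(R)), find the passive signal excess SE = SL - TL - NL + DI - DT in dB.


Step 1: TL = 20*log10(24831) = 87.9 dB
Step 2: SE = 130 - 87.9 - 72 + 19 - 7 = -17.9

-17.9 dB


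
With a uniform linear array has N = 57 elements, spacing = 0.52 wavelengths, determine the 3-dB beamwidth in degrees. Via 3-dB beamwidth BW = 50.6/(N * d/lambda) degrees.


1.71 deg


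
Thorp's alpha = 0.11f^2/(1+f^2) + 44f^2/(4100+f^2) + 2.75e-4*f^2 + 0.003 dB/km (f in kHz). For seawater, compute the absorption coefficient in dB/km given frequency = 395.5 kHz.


86.005 dB/km


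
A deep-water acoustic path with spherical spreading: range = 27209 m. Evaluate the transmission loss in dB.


TL = 20*log10(27209) = 88.69

88.69 dB


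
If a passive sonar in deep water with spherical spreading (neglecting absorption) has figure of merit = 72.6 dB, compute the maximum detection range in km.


4.27 km


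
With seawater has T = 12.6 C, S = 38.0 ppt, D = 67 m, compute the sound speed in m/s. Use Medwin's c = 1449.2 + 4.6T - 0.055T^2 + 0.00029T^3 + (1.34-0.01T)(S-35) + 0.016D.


c = 1449.2 + 4.6*12.6 - 0.055*12.6^2 + 0.00029*12.6^3 + (1.34 - 0.01*12.6)*(38.0 - 35) + 0.016*67 = 1503.72

1503.72 m/s


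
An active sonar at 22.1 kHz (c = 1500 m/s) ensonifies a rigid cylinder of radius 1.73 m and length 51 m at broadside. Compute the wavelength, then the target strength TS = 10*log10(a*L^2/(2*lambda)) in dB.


Step 1: lambda = c/f = 1500/22100 = 0.06787 m
Step 2: TS = 10*log10(a*L^2/(2*lambda)) = 10*log10(1.73*51^2/(2*0.06787)) = 45.2

45.2 dB


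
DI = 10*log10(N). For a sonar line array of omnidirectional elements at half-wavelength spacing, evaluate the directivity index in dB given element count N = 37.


DI = 10*log10(37) = 15.68

15.68 dB


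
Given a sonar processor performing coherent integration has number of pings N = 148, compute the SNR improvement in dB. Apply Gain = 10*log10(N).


Gain = 10*log10(148) = 21.7

21.7 dB


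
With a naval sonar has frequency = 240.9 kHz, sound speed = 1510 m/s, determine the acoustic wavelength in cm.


lambda = c/f = 1510 / 240900 = 0.0063 m = 0.63 cm

0.63 cm


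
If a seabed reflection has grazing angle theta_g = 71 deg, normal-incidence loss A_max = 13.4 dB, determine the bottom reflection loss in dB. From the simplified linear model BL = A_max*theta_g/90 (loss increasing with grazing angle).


10.57 dB


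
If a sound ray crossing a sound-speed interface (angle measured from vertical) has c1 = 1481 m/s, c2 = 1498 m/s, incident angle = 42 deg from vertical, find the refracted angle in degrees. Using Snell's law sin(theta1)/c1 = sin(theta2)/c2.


sin(theta2) = (c2/c1)*sin(theta1) = (1498/1481)*sin(42 deg) = 0.67681
theta2 = arcsin(0.67681) = 42.59

42.59 deg


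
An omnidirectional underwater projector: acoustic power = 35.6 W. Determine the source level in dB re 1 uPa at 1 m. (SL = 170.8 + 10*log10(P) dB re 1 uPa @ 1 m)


SL = 170.8 + 10*log10(35.6) = 170.8 + 15.51 = 186.31

186.31 dB


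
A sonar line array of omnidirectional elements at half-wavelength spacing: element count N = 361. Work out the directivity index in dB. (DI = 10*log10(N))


DI = 10*log10(361) = 25.58

25.58 dB


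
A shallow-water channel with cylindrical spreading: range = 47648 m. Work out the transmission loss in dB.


46.78 dB


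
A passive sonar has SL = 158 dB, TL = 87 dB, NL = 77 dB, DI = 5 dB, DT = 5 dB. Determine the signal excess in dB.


SE = SL - TL - NL + DI - DT = 158 - 87 - 77 + 5 - 5 = -6

-6 dB


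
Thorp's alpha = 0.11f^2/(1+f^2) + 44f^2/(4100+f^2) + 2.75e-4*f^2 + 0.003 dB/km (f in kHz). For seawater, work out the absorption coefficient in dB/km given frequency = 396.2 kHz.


f^2 = 156974.44
alpha = 0.11*156974.44/(1+156974.44) + 44*156974.44/(4100+156974.44) + 2.75e-4*156974.44 + 0.003 = 86.161

86.161 dB/km


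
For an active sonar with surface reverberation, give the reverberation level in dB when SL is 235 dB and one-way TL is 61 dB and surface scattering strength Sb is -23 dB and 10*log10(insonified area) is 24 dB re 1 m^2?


114 dB


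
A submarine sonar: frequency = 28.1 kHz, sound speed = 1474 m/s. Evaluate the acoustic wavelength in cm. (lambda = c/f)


lambda = c/f = 1474 / 28100 = 0.0525 m = 5.25 cm

5.25 cm


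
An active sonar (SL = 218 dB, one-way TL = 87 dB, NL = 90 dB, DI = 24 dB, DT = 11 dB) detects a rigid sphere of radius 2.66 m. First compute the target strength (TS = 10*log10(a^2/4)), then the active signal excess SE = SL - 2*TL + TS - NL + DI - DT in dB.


Step 1: TS = 10*log10(2.66^2/4) = 2.48 dB
Step 2: SE = SL - 2*TL + TS - NL + DI - DT = 218 - 2*87 + (2.48) - 90 + 24 - 11 = -30.52

-30.52 dB


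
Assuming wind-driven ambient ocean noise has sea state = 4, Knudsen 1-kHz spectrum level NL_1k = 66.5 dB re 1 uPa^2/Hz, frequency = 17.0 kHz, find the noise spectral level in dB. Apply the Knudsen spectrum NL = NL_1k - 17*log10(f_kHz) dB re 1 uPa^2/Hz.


NL = NL_1k - 17*log10(f_kHz) = 66.5 - 17*log10(17.0) = 66.5 - (20.92) = 45.58

45.58 dB


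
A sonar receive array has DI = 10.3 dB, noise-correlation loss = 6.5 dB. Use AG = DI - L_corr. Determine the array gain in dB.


AG = DI - L_corr = 10.3 - 6.5 = 3.8

3.8 dB


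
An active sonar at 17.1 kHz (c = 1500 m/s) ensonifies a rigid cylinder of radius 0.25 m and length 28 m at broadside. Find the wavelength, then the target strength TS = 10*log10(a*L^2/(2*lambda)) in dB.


Step 1: lambda = c/f = 1500/17100 = 0.08772 m
Step 2: TS = 10*log10(a*L^2/(2*lambda)) = 10*log10(0.25*28^2/(2*0.08772)) = 30.48

30.48 dB


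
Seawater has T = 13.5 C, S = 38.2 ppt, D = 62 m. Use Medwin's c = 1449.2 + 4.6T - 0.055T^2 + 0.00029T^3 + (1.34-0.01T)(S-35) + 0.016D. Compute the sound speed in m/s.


1506.84 m/s


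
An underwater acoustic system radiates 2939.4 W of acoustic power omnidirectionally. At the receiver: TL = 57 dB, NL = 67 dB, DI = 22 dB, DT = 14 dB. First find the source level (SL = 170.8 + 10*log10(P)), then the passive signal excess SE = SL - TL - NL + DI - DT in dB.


Step 1: SL = 170.8 + 10*log10(2939.4) = 205.48 dB
Step 2: SE = SL - TL - NL + DI - DT = 205.48 - 57 - 67 + 22 - 14 = 89.48

89.48 dB


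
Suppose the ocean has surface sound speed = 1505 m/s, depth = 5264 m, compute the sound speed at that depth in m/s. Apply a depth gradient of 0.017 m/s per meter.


1594.488 m/s


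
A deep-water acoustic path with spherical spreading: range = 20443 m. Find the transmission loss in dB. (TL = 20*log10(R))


86.21 dB


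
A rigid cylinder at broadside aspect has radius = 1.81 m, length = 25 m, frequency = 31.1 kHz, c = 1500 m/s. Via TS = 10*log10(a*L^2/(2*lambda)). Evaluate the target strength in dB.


40.69 dB


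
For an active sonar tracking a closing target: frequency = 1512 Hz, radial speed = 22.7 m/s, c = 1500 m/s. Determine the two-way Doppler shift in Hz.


45.76 Hz


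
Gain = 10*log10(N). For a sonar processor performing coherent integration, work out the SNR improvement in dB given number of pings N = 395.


25.97 dB


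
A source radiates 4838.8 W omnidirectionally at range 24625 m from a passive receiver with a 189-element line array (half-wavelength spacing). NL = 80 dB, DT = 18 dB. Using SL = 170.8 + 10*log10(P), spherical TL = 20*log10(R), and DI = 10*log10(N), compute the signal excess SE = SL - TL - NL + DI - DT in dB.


Step 1: SL = 170.8 + 10*log10(4838.8) = 207.65 dB
Step 2: TL = 20*log10(24625) = 87.83 dB
Step 3: DI = 10*log10(189) = 22.76 dB
Step 4: SE = SL - TL - NL + DI - DT = 207.65 - 87.83 - 80 + 22.76 - 18 = 44.58

44.58 dB


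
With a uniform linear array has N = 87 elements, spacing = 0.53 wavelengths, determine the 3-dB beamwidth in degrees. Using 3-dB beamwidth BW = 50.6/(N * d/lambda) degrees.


1.1 deg


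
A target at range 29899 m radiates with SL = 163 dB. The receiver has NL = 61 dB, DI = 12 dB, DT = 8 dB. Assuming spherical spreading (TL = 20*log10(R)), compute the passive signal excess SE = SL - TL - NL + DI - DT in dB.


Step 1: TL = 20*log10(29899) = 89.51 dB
Step 2: SE = 163 - 89.51 - 61 + 12 - 8 = 16.49

16.49 dB


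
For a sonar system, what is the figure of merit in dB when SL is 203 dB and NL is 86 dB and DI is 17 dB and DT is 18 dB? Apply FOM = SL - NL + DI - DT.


116 dB


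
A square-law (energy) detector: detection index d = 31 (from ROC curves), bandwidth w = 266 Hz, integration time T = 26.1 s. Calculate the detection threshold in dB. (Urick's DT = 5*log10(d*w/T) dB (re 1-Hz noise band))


DT = 5*log10(d*w/T) = 5*log10(31 * 266 / 26.1) = 5*log10(315.94) = 12.5

12.5 dB


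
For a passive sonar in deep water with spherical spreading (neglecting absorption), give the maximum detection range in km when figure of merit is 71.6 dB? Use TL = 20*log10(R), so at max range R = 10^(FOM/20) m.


3.8 km


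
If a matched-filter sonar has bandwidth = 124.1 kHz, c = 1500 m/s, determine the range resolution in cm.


dR = c/(2*BW) = 1500 / (2 * 124.1e3) = 0.006 m = 0.6 cm

0.6 cm


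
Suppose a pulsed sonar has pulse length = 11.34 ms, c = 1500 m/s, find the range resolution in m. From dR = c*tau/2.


8.505 m


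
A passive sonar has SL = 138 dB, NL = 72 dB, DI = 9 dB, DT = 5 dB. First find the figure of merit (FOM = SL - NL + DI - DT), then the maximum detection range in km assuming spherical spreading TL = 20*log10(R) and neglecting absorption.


Step 1: FOM = SL - NL + DI - DT = 138 - 72 + 9 - 5 = 70 dB
Step 2: at max range FOM = TL = 20*log10(R), so R = 10^(70/20) = 3162.28 m = 3.16 km

3.16 km


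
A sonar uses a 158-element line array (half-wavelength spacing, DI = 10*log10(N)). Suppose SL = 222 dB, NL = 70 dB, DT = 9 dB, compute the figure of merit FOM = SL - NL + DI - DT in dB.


Step 1: DI = 10*log10(158) = 21.99 dB
Step 2: FOM = SL - NL + DI - DT = 222 - 70 + 21.99 - 9 = 164.99

164.99 dB


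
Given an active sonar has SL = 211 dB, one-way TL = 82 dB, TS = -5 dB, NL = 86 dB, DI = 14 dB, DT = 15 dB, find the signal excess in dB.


SE = SL - 2*TL + TS - NL + DI - DT = 211 - 2*82 + (-5) - 86 + 14 - 15 = -45

-45 dB


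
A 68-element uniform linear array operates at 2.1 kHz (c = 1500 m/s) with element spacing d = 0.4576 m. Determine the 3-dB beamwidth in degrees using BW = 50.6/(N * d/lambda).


Step 1: lambda = 1500/2100 = 0.71429 m
Step 2: d/lambda = 0.4576/0.71429 = 0.6406
Step 3: BW = 50.6/(N * d/lambda) = 50.6/(68 * 0.6406) = 1.16

1.16 deg


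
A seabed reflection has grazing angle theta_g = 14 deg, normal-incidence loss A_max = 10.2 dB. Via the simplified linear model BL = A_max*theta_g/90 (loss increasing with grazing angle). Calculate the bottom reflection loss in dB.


1.59 dB


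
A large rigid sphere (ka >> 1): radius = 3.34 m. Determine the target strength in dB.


TS = 10*log10(3.34^2 / 4) = 10*log10(2.7889) = 4.45

4.45 dB


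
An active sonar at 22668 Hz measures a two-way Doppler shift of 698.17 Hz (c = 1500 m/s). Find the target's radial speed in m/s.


From fd = 2*f*v/c, v = c*fd/(2*f) = 1500 * 698.17 / (2*22668) = 23.1

23.1 m/s


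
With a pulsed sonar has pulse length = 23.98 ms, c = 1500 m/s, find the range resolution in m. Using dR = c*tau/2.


dR = c*tau/2 = 1500 * 23.98e-3 / 2 = 17.985

17.985 m


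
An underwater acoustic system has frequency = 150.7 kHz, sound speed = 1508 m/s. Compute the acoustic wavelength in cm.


lambda = c/f = 1508 / 150700 = 0.01 m = 1.0 cm

1.0 cm


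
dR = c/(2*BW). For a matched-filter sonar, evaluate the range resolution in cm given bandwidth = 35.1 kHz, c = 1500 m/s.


dR = c/(2*BW) = 1500 / (2 * 35.1e3) = 0.0214 m = 2.14 cm

2.14 cm


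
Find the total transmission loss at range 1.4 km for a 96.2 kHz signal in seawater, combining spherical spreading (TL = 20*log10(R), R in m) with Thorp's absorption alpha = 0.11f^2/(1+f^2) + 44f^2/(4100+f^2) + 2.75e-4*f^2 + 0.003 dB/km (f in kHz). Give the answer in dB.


Step 1 (Thorp): alpha = 0.11*9254.44/(1+9254.44) + 44*9254.44/(4100+9254.44) + 2.75e-4*9254.44 + 0.003 = 33.1493 dB/km
Step 2: TL_spread = 20*log10(1400) = 62.92 dB
Step 3: TL_abs = alpha*R = 33.1493 * 1.4 = 46.41 dB
Step 4: TL_total = 62.92 + 46.41 = 109.33

109.33 dB


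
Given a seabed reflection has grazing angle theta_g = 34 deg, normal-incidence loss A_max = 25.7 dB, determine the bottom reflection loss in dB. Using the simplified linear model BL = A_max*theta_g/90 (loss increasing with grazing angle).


BL = A_max * theta_g / 90 = 25.7 * 34 / 90 = 9.71

9.71 dB


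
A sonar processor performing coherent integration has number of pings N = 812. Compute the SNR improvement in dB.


Gain = 10*log10(812) = 29.1

29.1 dB


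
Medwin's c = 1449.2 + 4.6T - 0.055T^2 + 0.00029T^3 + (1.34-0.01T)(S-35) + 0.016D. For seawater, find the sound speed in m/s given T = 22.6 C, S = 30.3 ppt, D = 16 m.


1523.44 m/s


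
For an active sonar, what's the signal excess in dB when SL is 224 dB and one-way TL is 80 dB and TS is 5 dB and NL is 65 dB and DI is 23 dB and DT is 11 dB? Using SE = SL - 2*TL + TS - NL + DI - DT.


16 dB


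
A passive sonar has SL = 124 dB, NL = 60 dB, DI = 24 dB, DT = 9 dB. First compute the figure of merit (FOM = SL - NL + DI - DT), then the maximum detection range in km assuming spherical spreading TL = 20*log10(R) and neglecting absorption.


Step 1: FOM = SL - NL + DI - DT = 124 - 60 + 24 - 9 = 79 dB
Step 2: at max range FOM = TL = 20*log10(R), so R = 10^(79/20) = 8912.51 m = 8.91 km

8.91 km


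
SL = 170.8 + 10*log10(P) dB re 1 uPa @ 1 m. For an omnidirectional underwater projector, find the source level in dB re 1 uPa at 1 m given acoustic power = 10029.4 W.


SL = 170.8 + 10*log10(10029.4) = 170.8 + 40.01 = 210.81

210.81 dB


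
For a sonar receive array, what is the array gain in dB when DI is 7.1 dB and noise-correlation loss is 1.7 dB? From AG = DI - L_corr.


5.4 dB


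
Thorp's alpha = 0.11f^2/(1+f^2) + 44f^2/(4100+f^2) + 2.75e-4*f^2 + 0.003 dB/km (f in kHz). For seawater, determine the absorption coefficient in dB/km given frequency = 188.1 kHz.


f^2 = 35381.61
alpha = 0.11*35381.61/(1+35381.61) + 44*35381.61/(4100+35381.61) + 2.75e-4*35381.61 + 0.003 = 49.274

49.274 dB/km


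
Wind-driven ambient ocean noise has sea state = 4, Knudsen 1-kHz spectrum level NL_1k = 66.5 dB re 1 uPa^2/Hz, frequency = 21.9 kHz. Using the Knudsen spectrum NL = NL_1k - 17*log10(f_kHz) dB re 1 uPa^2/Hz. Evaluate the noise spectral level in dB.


43.71 dB


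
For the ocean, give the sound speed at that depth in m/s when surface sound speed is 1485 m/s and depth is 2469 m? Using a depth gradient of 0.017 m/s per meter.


c = 1485 + 0.017 * 2469 = 1526.973

1526.973 m/s


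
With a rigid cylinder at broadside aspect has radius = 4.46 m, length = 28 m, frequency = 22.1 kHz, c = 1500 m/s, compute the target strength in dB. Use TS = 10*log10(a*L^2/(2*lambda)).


lambda = 1500/22100 = 0.06787 m
TS = 10*log10(4.46*28^2/(2*0.06787)) = 44.11

44.11 dB


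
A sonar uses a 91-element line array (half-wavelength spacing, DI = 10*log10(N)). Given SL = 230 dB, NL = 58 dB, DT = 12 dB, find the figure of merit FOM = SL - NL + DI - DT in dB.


Step 1: DI = 10*log10(91) = 19.59 dB
Step 2: FOM = SL - NL + DI - DT = 230 - 58 + 19.59 - 12 = 179.59

179.59 dB


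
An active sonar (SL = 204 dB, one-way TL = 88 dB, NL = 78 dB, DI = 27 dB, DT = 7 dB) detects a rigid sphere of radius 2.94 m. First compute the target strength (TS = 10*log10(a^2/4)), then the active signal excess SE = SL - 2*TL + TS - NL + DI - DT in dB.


Step 1: TS = 10*log10(2.94^2/4) = 3.35 dB
Step 2: SE = SL - 2*TL + TS - NL + DI - DT = 204 - 2*88 + (3.35) - 78 + 27 - 7 = -26.65

-26.65 dB


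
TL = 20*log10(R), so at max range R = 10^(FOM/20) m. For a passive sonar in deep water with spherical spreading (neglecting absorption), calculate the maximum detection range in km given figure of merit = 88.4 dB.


At max range FOM = TL, so 20*log10(R) = 88.4
R = 10^(88.4/20) = 26302.68 m = 26.3 km

26.3 km


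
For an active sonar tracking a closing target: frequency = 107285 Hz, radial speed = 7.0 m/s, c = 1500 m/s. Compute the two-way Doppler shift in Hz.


fd = 2*f*v/c = 2 * 107285 * 7.0 / 1500 = 1001.33

1001.33 Hz


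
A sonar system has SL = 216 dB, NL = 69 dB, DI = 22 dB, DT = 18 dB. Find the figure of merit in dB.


151 dB


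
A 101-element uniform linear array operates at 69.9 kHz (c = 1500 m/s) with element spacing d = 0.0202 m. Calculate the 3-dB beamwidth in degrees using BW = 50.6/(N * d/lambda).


0.53 deg


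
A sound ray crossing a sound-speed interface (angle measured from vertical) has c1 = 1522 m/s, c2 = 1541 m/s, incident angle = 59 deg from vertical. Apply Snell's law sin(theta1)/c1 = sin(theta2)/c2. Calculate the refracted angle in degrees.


60.21 deg


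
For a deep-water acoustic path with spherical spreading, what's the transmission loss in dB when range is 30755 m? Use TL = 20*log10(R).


TL = 20*log10(30755) = 89.76

89.76 dB


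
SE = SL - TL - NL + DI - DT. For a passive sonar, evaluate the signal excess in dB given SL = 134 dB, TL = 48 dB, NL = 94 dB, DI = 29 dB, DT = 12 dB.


SE = SL - TL - NL + DI - DT = 134 - 48 - 94 + 29 - 12 = 9

9 dB


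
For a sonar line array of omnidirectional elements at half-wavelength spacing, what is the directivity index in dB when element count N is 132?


DI = 10*log10(132) = 21.21

21.21 dB


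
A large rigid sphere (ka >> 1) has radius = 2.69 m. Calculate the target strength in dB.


2.57 dB


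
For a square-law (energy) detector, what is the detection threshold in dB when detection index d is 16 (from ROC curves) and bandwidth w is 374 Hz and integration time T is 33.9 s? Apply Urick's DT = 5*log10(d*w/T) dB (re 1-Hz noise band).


DT = 5*log10(d*w/T) = 5*log10(16 * 374 / 33.9) = 5*log10(176.52) = 11.23

11.23 dB


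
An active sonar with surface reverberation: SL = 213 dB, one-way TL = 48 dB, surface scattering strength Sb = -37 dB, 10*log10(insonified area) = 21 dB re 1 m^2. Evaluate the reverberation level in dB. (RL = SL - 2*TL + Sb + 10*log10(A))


101 dB


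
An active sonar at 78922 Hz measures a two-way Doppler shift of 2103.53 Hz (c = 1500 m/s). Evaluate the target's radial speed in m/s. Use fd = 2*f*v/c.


From fd = 2*f*v/c, v = c*fd/(2*f) = 1500 * 2103.53 / (2*78922) = 19.99

19.99 m/s


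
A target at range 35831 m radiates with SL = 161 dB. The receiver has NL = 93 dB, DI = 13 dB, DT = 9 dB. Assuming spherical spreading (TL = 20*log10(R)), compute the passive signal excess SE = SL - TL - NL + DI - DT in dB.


-19.09 dB


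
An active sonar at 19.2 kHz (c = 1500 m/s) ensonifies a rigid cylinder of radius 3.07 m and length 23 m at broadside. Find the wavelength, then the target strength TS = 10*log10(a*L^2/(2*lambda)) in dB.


Step 1: lambda = c/f = 1500/19200 = 0.07812 m
Step 2: TS = 10*log10(a*L^2/(2*lambda)) = 10*log10(3.07*23^2/(2*0.07812)) = 40.17

40.17 dB


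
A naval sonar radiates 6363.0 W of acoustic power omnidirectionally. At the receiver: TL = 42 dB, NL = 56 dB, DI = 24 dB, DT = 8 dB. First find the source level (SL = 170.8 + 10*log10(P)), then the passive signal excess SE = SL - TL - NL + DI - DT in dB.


Step 1: SL = 170.8 + 10*log10(6363.0) = 208.84 dB
Step 2: SE = SL - TL - NL + DI - DT = 208.84 - 42 - 56 + 24 - 8 = 126.84

126.84 dB


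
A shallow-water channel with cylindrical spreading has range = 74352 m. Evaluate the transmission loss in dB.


48.71 dB


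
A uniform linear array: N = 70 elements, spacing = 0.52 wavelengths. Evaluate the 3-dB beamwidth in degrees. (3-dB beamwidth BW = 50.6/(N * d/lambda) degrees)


BW = 50.6 / (70 * 0.52) = 50.6 / 36.4 = 1.39

1.39 deg


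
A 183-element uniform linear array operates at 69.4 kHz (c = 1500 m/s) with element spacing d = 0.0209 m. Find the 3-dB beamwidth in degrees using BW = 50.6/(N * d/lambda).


Step 1: lambda = 1500/69400 = 0.02161 m
Step 2: d/lambda = 0.0209/0.02161 = 0.9671
Step 3: BW = 50.6/(N * d/lambda) = 50.6/(183 * 0.9671) = 0.29

0.29 deg


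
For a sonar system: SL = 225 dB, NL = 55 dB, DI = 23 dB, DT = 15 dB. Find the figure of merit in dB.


FOM = SL - NL + DI - DT = 225 - 55 + 23 - 15 = 178

178 dB


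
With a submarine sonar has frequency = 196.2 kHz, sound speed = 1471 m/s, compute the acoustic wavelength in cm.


lambda = c/f = 1471 / 196200 = 0.0075 m = 0.75 cm

0.75 cm


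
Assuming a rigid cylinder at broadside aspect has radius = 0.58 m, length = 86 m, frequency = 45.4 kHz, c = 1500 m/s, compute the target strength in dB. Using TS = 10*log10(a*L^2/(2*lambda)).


48.12 dB


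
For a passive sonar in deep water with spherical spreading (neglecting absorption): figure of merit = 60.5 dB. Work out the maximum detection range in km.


At max range FOM = TL, so 20*log10(R) = 60.5
R = 10^(60.5/20) = 1059.25 m = 1.06 km

1.06 km


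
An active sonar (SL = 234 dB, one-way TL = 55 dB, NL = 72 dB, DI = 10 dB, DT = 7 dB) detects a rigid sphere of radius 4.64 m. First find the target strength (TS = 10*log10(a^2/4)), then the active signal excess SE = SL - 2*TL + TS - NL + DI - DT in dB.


Step 1: TS = 10*log10(4.64^2/4) = 7.31 dB
Step 2: SE = SL - 2*TL + TS - NL + DI - DT = 234 - 2*55 + (7.31) - 72 + 10 - 7 = 62.31

62.31 dB


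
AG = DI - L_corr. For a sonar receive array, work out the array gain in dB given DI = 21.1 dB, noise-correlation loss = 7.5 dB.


AG = DI - L_corr = 21.1 - 7.5 = 13.6

13.6 dB


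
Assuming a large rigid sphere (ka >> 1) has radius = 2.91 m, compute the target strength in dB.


TS = 10*log10(2.91^2 / 4) = 10*log10(2.117025) = 3.26

3.26 dB


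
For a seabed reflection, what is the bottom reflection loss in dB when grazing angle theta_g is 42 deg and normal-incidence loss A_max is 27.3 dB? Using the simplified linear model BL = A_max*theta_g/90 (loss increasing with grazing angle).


BL = A_max * theta_g / 90 = 27.3 * 42 / 90 = 12.74

12.74 dB


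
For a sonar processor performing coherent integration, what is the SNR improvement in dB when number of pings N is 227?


Gain = 10*log10(227) = 23.56

23.56 dB


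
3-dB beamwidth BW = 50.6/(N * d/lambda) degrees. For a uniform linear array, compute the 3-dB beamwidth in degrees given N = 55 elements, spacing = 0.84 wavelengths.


BW = 50.6 / (55 * 0.84) = 50.6 / 46.2 = 1.1

1.1 deg


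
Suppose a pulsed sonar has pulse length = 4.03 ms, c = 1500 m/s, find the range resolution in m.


dR = c*tau/2 = 1500 * 4.03e-3 / 2 = 3.0225

3.0225 m
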